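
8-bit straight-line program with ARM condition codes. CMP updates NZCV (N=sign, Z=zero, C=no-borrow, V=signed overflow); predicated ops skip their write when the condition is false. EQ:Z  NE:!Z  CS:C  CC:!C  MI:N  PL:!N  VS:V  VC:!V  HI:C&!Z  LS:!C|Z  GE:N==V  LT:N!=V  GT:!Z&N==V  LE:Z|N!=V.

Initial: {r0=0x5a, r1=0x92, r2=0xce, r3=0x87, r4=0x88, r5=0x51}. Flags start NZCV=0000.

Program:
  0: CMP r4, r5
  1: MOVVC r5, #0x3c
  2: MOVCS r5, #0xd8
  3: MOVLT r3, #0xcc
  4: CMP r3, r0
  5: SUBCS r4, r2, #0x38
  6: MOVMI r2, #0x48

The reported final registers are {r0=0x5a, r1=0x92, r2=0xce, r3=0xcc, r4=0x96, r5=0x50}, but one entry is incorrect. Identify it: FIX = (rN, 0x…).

0: ✓ CMP  NZCV=0011
1: · MOVVC
2: ✓ MOVCS  r5←0xd8
3: ✓ MOVLT  r3←0xcc
4: ✓ CMP  NZCV=0011
5: ✓ SUBCS  r4←0x96
6: · MOVMI

FIX = (r5, 0xd8)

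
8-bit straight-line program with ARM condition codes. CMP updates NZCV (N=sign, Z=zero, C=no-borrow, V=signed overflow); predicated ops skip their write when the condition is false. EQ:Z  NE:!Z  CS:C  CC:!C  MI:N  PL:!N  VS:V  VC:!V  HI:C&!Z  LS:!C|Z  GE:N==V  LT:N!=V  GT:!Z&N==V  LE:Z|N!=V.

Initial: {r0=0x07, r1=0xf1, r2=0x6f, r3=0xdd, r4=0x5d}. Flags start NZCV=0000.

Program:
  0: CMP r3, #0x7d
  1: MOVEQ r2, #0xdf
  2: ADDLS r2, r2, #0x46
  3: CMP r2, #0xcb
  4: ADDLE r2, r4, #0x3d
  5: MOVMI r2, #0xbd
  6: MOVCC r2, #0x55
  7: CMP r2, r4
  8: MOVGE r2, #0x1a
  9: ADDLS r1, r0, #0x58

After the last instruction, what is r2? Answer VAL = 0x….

[0] flags=0011 → (cmp)
[1] flags=0011 EQ?F → skip
[2] flags=0011 LS?F → skip
[3] flags=1001 → (cmp)
[4] flags=1001 LE?F → skip
[5] flags=1001 MI?T → r2=0xbd
[6] flags=1001 CC?T → r2=0x55
[7] flags=1000 → (cmp)
[8] flags=1000 GE?F → skip
[9] flags=1000 LS?T → r1=0x5f

VAL = 0x55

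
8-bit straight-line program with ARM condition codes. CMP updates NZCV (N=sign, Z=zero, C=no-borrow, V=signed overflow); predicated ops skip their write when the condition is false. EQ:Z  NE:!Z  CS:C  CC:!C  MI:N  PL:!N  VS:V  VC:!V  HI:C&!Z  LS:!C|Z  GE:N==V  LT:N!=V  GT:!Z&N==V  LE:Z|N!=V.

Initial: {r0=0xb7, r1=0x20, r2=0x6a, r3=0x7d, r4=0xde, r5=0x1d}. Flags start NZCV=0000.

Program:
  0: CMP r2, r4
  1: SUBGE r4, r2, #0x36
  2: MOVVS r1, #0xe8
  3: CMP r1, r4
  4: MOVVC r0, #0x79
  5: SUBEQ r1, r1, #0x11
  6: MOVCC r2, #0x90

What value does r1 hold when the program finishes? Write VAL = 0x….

[0] flags=1001 → (cmp)
[1] flags=1001 GE?T → r4=0x34
[2] flags=1001 VS?T → r1=0xe8
[3] flags=1010 → (cmp)
[4] flags=1010 VC?T → r0=0x79
[5] flags=1010 EQ?F → skip
[6] flags=1010 CC?F → skip

VAL = 0xe8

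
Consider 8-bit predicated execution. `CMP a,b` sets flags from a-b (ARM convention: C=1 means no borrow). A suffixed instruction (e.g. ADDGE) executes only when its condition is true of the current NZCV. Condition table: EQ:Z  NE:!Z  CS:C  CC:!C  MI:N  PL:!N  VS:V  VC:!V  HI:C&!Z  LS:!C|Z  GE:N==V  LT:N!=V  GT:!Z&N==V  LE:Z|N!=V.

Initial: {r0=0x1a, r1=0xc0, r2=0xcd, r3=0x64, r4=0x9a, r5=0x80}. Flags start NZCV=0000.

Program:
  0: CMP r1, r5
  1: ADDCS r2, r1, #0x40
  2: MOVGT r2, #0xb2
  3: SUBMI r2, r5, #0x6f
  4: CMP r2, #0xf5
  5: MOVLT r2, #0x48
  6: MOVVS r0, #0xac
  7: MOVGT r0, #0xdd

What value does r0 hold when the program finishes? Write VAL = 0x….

[0] flags=0010 → (cmp)
[1] flags=0010 CS?T → r2=0x00
[2] flags=0010 GT?T → r2=0xb2
[3] flags=0010 MI?F → skip
[4] flags=1000 → (cmp)
[5] flags=1000 LT?T → r2=0x48
[6] flags=1000 VS?F → skip
[7] flags=1000 GT?F → skip

VAL = 0x1a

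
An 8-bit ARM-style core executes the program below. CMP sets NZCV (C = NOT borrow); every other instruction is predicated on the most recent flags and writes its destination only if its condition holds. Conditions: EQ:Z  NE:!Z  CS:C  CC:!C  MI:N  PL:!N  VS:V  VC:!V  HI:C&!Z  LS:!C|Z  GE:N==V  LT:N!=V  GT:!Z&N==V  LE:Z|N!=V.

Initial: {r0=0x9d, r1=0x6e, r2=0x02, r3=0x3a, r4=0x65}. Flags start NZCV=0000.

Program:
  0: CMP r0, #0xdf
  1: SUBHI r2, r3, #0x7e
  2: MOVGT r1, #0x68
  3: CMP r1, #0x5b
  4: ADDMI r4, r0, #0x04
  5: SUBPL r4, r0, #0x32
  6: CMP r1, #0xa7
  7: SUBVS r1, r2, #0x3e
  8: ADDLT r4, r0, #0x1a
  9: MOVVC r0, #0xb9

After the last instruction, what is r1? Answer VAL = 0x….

0: ✓ CMP  NZCV=1000
1: · SUBHI
2: · MOVGT
3: ✓ CMP  NZCV=0010
4: · ADDMI
5: ✓ SUBPL  r4←0x6b
6: ✓ CMP  NZCV=1001
7: ✓ SUBVS  r1←0xc4
8: · ADDLT
9: · MOVVC

VAL = 0xc4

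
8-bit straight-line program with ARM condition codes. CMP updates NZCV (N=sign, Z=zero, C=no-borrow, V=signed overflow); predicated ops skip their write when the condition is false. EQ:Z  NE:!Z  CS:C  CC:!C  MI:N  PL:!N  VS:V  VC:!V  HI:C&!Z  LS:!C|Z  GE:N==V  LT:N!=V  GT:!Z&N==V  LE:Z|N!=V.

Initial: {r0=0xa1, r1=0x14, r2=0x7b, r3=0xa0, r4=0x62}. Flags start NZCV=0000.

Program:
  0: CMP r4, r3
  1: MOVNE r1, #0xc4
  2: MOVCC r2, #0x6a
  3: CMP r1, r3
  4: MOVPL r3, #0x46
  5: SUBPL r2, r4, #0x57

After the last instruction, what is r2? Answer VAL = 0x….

VAL = 0x0b

0: ✓ CMP  NZCV=1001
1: ✓ MOVNE  r1←0xc4
2: ✓ MOVCC  r2←0x6a
3: ✓ CMP  NZCV=0010
4: ✓ MOVPL  r3←0x46
5: ✓ SUBPL  r2←0x0b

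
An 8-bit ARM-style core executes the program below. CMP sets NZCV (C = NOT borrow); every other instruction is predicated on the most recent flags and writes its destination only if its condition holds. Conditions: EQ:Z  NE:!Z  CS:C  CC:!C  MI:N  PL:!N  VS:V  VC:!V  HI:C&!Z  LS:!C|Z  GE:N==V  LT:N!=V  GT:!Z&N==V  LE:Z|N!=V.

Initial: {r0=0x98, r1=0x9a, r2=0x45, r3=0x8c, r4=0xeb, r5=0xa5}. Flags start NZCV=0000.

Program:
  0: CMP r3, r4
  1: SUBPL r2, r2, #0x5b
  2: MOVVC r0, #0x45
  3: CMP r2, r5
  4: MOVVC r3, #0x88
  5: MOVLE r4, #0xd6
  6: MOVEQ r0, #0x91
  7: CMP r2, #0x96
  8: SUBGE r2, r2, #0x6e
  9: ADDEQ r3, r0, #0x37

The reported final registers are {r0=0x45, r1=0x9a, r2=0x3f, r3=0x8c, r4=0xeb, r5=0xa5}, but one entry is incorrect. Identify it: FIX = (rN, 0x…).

FIX = (r2, 0xd7)

0: ✓ CMP  NZCV=1000
1: · SUBPL
2: ✓ MOVVC  r0←0x45
3: ✓ CMP  NZCV=1001
4: · MOVVC
5: · MOVLE
6: · MOVEQ
7: ✓ CMP  NZCV=1001
8: ✓ SUBGE  r2←0xd7
9: · ADDEQ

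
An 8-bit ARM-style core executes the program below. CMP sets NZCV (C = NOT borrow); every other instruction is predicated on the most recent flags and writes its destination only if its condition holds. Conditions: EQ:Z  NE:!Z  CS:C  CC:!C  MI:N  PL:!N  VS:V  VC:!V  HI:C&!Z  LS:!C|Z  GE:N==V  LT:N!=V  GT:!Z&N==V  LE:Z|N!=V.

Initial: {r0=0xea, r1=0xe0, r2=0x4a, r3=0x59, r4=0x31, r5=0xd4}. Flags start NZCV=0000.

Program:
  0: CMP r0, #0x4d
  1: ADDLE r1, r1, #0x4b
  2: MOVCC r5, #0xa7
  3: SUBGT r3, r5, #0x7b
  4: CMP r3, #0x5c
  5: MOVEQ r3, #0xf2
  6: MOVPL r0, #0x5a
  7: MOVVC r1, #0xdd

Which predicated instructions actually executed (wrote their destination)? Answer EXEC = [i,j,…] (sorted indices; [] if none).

EXEC = [1,7]

[0] flags=1010 → (cmp)
[1] flags=1010 LE?T → r1=0x2b
[2] flags=1010 CC?F → skip
[3] flags=1010 GT?F → skip
[4] flags=1000 → (cmp)
[5] flags=1000 EQ?F → skip
[6] flags=1000 PL?F → skip
[7] flags=1000 VC?T → r1=0xdd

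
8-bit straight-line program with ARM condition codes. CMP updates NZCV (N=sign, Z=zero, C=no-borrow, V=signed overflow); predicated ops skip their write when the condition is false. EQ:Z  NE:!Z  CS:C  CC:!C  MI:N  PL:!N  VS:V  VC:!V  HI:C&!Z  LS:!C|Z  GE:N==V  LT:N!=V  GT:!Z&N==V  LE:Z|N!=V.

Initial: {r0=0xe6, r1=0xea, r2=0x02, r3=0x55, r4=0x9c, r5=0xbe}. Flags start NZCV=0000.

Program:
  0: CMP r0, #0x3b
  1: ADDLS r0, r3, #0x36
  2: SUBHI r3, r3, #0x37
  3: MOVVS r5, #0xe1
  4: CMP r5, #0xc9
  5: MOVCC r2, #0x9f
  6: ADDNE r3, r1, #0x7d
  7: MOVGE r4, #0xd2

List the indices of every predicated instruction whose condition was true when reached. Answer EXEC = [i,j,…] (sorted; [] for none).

0: ✓ CMP  NZCV=1010
1: · ADDLS
2: ✓ SUBHI  r3←0x1e
3: · MOVVS
4: ✓ CMP  NZCV=1000
5: ✓ MOVCC  r2←0x9f
6: ✓ ADDNE  r3←0x67
7: · MOVGE

EXEC = [2,5,6]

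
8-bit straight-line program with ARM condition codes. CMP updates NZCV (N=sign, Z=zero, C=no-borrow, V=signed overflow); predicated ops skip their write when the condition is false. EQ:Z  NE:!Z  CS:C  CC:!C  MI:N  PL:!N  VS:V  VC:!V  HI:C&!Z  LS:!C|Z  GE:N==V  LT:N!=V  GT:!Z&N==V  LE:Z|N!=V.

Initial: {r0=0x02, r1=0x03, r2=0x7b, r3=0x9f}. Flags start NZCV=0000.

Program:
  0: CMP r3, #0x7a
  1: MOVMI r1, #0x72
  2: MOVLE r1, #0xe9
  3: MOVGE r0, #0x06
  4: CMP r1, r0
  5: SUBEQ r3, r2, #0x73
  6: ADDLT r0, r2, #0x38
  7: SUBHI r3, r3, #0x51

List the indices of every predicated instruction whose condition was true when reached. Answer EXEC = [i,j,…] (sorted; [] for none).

[0] flags=0011 → (cmp)
[1] flags=0011 MI?F → skip
[2] flags=0011 LE?T → r1=0xe9
[3] flags=0011 GE?F → skip
[4] flags=1010 → (cmp)
[5] flags=1010 EQ?F → skip
[6] flags=1010 LT?T → r0=0xb3
[7] flags=1010 HI?T → r3=0x4e

EXEC = [2,6,7]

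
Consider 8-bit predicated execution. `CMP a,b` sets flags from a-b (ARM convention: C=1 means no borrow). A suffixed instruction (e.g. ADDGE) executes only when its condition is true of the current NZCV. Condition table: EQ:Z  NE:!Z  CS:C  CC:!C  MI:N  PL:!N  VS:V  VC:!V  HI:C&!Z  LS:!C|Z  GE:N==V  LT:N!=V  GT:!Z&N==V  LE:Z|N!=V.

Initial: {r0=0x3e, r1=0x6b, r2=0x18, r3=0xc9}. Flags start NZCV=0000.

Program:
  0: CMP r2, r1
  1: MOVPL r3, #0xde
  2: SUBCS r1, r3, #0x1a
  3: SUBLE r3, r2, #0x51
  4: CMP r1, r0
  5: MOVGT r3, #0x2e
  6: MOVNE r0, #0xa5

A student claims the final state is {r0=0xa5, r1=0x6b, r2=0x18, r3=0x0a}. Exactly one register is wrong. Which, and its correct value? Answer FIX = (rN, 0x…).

[0] flags=1000 → (cmp)
[1] flags=1000 PL?F → skip
[2] flags=1000 CS?F → skip
[3] flags=1000 LE?T → r3=0xc7
[4] flags=0010 → (cmp)
[5] flags=0010 GT?T → r3=0x2e
[6] flags=0010 NE?T → r0=0xa5

FIX = (r3, 0x2e)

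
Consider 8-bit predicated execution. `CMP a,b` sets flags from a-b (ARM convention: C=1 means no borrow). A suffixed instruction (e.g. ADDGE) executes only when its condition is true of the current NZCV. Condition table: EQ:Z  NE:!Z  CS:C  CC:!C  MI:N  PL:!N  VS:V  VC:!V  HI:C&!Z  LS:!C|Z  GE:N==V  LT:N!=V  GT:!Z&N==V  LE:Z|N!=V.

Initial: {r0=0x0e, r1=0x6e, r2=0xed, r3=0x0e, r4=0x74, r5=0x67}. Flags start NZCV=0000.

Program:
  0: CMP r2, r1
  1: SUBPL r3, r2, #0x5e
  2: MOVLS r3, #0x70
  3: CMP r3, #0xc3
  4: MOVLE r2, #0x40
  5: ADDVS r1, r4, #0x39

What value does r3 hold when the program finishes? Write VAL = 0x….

0: ✓ CMP  NZCV=0011
1: ✓ SUBPL  r3←0x8f
2: · MOVLS
3: ✓ CMP  NZCV=1000
4: ✓ MOVLE  r2←0x40
5: · ADDVS

VAL = 0x8f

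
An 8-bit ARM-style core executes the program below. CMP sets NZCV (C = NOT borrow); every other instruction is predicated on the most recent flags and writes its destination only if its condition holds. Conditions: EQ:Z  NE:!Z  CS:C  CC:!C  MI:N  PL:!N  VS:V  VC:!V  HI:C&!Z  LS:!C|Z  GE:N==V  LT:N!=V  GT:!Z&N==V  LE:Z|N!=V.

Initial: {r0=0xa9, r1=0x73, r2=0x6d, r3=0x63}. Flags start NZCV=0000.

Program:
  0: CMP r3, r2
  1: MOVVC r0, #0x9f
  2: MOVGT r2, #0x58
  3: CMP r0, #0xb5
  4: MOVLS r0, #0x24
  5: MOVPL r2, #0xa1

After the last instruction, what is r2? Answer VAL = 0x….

[0] flags=1000 → (cmp)
[1] flags=1000 VC?T → r0=0x9f
[2] flags=1000 GT?F → skip
[3] flags=1000 → (cmp)
[4] flags=1000 LS?T → r0=0x24
[5] flags=1000 PL?F → skip

VAL = 0x6d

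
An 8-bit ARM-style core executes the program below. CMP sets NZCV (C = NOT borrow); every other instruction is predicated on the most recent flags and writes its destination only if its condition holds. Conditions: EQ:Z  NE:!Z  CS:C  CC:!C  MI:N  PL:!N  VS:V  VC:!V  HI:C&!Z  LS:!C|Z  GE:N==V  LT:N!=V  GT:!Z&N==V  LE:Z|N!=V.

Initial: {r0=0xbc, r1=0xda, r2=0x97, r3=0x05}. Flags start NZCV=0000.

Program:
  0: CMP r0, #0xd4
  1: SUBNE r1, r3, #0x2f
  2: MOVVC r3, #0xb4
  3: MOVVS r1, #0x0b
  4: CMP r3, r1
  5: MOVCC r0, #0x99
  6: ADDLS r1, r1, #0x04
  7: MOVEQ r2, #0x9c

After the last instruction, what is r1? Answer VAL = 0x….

VAL = 0xda

[0] flags=1000 → (cmp)
[1] flags=1000 NE?T → r1=0xd6
[2] flags=1000 VC?T → r3=0xb4
[3] flags=1000 VS?F → skip
[4] flags=1000 → (cmp)
[5] flags=1000 CC?T → r0=0x99
[6] flags=1000 LS?T → r1=0xda
[7] flags=1000 EQ?F → skip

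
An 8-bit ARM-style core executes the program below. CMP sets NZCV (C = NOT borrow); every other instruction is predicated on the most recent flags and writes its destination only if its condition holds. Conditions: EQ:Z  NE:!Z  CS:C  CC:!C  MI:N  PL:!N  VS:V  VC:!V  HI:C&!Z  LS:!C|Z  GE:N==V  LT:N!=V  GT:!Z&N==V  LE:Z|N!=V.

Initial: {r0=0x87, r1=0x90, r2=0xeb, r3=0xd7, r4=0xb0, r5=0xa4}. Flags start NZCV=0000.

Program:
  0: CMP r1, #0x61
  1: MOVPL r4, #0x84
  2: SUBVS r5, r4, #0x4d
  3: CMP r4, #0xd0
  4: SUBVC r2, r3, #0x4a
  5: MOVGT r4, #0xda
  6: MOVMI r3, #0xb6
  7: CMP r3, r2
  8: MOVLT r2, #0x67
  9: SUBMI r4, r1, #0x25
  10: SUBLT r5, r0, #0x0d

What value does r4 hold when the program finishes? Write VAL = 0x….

VAL = 0x84

0: ✓ CMP  NZCV=0011
1: ✓ MOVPL  r4←0x84
2: ✓ SUBVS  r5←0x37
3: ✓ CMP  NZCV=1000
4: ✓ SUBVC  r2←0x8d
5: · MOVGT
6: ✓ MOVMI  r3←0xb6
7: ✓ CMP  NZCV=0010
8: · MOVLT
9: · SUBMI
10: · SUBLT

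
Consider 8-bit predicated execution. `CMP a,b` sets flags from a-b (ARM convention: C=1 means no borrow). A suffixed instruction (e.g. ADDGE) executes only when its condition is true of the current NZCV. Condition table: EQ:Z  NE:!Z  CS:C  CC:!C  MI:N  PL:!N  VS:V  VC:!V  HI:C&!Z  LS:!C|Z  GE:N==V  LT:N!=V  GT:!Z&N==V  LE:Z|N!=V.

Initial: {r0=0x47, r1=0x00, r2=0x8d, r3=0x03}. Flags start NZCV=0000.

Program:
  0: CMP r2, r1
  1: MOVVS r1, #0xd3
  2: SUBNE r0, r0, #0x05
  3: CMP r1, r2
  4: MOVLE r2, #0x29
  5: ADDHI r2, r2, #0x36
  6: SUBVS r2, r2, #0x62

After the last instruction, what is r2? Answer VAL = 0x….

VAL = 0x8d

0: ✓ CMP  NZCV=1010
1: · MOVVS
2: ✓ SUBNE  r0←0x42
3: ✓ CMP  NZCV=0000
4: · MOVLE
5: · ADDHI
6: · SUBVS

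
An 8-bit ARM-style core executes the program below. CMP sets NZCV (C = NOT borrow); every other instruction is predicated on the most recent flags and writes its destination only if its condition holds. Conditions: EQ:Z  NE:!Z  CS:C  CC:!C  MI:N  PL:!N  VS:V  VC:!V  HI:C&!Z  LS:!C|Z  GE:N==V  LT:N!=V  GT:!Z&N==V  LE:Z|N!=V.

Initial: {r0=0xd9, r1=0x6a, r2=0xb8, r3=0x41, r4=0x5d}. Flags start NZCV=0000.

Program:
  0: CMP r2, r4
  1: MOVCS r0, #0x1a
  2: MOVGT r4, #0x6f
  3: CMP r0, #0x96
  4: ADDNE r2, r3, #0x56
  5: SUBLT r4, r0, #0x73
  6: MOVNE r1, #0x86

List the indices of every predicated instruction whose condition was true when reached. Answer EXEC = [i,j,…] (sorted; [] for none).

EXEC = [1,4,6]

[0] flags=0011 → (cmp)
[1] flags=0011 CS?T → r0=0x1a
[2] flags=0011 GT?F → skip
[3] flags=1001 → (cmp)
[4] flags=1001 NE?T → r2=0x97
[5] flags=1001 LT?F → skip
[6] flags=1001 NE?T → r1=0x86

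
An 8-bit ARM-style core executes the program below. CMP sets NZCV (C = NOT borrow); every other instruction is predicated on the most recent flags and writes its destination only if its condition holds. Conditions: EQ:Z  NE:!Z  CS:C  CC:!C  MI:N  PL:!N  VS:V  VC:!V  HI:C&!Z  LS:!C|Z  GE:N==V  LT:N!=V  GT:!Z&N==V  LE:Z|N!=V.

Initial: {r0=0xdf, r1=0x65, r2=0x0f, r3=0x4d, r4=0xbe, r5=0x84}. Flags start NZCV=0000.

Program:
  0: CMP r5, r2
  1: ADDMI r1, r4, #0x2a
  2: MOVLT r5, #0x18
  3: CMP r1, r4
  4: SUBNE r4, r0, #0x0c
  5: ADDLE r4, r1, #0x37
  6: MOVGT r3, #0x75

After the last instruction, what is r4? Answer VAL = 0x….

VAL = 0xd3

0: ✓ CMP  NZCV=0011
1: · ADDMI
2: ✓ MOVLT  r5←0x18
3: ✓ CMP  NZCV=1001
4: ✓ SUBNE  r4←0xd3
5: · ADDLE
6: ✓ MOVGT  r3←0x75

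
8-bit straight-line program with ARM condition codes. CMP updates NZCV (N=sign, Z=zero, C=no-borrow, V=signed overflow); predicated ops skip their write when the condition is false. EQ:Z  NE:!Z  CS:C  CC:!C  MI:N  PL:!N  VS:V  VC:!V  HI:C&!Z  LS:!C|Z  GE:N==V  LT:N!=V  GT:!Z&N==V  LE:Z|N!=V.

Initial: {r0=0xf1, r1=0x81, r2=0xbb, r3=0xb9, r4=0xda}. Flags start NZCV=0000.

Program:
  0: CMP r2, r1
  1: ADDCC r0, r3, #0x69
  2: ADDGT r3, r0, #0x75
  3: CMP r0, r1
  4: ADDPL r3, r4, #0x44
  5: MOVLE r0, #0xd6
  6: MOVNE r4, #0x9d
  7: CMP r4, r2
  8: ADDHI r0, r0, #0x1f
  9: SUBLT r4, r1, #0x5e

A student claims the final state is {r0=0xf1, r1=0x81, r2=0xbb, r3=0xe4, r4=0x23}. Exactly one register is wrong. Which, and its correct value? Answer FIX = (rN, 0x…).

0: ✓ CMP  NZCV=0010
1: · ADDCC
2: ✓ ADDGT  r3←0x66
3: ✓ CMP  NZCV=0010
4: ✓ ADDPL  r3←0x1e
5: · MOVLE
6: ✓ MOVNE  r4←0x9d
7: ✓ CMP  NZCV=1000
8: · ADDHI
9: ✓ SUBLT  r4←0x23

FIX = (r3, 0x1e)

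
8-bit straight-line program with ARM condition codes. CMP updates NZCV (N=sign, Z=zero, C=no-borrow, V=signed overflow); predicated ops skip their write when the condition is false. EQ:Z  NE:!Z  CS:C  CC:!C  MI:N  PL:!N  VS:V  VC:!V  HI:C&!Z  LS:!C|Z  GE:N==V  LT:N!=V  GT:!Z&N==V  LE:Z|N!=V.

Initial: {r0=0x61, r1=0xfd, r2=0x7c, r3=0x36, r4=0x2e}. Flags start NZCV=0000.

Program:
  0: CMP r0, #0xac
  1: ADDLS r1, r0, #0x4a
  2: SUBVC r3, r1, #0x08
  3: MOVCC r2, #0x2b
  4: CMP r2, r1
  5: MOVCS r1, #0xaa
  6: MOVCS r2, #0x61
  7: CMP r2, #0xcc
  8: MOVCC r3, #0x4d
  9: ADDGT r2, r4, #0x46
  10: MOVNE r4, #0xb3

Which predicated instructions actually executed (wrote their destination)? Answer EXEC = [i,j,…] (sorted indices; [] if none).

EXEC = [1,3,8,9,10]

0: ✓ CMP  NZCV=1001
1: ✓ ADDLS  r1←0xab
2: · SUBVC
3: ✓ MOVCC  r2←0x2b
4: ✓ CMP  NZCV=1001
5: · MOVCS
6: · MOVCS
7: ✓ CMP  NZCV=0000
8: ✓ MOVCC  r3←0x4d
9: ✓ ADDGT  r2←0x74
10: ✓ MOVNE  r4←0xb3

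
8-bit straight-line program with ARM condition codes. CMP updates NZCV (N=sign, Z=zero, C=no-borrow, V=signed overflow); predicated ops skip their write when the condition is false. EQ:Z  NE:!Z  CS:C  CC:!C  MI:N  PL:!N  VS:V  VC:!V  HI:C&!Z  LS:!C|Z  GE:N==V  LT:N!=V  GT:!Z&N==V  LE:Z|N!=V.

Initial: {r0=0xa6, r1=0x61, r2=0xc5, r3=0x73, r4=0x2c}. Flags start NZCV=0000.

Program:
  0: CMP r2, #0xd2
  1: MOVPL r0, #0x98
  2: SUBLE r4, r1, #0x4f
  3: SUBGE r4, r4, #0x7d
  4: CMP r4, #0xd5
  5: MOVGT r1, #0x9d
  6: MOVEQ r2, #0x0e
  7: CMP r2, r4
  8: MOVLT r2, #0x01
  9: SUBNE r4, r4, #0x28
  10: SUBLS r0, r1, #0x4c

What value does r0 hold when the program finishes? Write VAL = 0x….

[0] flags=1000 → (cmp)
[1] flags=1000 PL?F → skip
[2] flags=1000 LE?T → r4=0x12
[3] flags=1000 GE?F → skip
[4] flags=0000 → (cmp)
[5] flags=0000 GT?T → r1=0x9d
[6] flags=0000 EQ?F → skip
[7] flags=1010 → (cmp)
[8] flags=1010 LT?T → r2=0x01
[9] flags=1010 NE?T → r4=0xea
[10] flags=1010 LS?F → skip

VAL = 0xa6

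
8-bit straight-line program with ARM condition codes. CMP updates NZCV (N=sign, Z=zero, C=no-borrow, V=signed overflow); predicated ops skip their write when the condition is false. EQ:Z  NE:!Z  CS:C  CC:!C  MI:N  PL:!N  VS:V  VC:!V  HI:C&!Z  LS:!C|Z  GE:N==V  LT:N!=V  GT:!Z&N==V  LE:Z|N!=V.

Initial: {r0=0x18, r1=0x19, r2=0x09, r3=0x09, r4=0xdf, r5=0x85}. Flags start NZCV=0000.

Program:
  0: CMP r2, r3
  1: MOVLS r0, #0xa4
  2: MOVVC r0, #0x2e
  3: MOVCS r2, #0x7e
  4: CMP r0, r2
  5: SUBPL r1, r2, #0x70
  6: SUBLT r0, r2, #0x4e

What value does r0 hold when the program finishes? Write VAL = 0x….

[0] flags=0110 → (cmp)
[1] flags=0110 LS?T → r0=0xa4
[2] flags=0110 VC?T → r0=0x2e
[3] flags=0110 CS?T → r2=0x7e
[4] flags=1000 → (cmp)
[5] flags=1000 PL?F → skip
[6] flags=1000 LT?T → r0=0x30

VAL = 0x30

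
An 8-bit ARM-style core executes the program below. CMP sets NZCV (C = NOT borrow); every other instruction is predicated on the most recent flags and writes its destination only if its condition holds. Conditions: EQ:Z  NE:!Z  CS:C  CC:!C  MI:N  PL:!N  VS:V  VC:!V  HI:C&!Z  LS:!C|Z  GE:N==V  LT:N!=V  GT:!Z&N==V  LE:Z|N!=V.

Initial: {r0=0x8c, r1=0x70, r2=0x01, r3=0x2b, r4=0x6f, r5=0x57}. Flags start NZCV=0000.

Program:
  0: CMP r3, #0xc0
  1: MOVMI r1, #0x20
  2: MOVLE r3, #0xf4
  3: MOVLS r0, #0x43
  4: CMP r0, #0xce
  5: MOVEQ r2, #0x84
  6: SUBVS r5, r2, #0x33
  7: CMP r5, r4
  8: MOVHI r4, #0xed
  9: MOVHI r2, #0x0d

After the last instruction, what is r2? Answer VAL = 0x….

[0] flags=0000 → (cmp)
[1] flags=0000 MI?F → skip
[2] flags=0000 LE?F → skip
[3] flags=0000 LS?T → r0=0x43
[4] flags=0000 → (cmp)
[5] flags=0000 EQ?F → skip
[6] flags=0000 VS?F → skip
[7] flags=1000 → (cmp)
[8] flags=1000 HI?F → skip
[9] flags=1000 HI?F → skip

VAL = 0x01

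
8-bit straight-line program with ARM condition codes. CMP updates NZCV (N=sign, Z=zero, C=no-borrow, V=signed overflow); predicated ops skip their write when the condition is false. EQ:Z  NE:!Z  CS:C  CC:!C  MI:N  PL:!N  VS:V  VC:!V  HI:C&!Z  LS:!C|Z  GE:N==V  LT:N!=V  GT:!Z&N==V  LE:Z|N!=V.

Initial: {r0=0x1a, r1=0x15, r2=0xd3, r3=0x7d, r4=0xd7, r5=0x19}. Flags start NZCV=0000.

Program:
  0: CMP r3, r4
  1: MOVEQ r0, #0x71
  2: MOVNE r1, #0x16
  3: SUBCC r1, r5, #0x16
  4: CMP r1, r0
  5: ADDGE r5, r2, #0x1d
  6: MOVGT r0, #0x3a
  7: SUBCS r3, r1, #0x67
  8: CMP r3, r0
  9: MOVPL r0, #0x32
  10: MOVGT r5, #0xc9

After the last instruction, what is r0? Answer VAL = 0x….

VAL = 0x32

0: ✓ CMP  NZCV=1001
1: · MOVEQ
2: ✓ MOVNE  r1←0x16
3: ✓ SUBCC  r1←0x03
4: ✓ CMP  NZCV=1000
5: · ADDGE
6: · MOVGT
7: · SUBCS
8: ✓ CMP  NZCV=0010
9: ✓ MOVPL  r0←0x32
10: ✓ MOVGT  r5←0xc9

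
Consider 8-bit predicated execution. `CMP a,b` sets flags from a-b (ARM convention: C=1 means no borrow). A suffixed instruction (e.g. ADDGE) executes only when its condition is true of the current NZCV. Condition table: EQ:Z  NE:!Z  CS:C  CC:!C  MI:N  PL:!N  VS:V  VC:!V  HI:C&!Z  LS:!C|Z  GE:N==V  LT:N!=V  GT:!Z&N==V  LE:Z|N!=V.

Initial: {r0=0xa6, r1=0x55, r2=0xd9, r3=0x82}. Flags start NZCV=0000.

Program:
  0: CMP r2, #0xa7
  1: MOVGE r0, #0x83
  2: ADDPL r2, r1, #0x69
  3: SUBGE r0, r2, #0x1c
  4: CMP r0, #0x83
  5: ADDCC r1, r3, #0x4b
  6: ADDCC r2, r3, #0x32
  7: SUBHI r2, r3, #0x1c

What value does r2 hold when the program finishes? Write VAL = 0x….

VAL = 0x66

[0] flags=0010 → (cmp)
[1] flags=0010 GE?T → r0=0x83
[2] flags=0010 PL?T → r2=0xbe
[3] flags=0010 GE?T → r0=0xa2
[4] flags=0010 → (cmp)
[5] flags=0010 CC?F → skip
[6] flags=0010 CC?F → skip
[7] flags=0010 HI?T → r2=0x66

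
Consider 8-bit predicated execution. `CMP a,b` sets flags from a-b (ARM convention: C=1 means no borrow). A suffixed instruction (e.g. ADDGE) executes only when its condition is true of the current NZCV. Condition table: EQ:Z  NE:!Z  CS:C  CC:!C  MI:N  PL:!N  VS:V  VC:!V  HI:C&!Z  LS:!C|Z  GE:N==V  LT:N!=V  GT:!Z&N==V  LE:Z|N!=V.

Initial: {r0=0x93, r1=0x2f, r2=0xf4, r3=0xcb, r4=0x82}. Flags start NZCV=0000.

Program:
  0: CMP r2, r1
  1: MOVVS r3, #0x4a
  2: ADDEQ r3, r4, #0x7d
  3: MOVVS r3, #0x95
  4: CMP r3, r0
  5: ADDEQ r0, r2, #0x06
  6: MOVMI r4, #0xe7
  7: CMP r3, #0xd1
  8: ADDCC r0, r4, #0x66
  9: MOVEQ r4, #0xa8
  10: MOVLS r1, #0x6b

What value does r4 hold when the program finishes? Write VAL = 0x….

0: ✓ CMP  NZCV=1010
1: · MOVVS
2: · ADDEQ
3: · MOVVS
4: ✓ CMP  NZCV=0010
5: · ADDEQ
6: · MOVMI
7: ✓ CMP  NZCV=1000
8: ✓ ADDCC  r0←0xe8
9: · MOVEQ
10: ✓ MOVLS  r1←0x6b

VAL = 0x82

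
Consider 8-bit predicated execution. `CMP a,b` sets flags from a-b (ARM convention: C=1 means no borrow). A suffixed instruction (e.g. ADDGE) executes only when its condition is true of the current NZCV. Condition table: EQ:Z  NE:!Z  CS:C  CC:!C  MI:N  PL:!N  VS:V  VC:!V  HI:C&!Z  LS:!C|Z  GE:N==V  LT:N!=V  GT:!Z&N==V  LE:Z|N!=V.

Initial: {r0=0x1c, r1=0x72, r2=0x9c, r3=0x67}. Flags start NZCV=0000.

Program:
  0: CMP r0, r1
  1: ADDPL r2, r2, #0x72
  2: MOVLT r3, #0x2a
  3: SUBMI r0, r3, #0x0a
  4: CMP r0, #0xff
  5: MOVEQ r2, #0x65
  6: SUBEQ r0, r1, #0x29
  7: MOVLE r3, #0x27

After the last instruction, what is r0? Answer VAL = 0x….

0: ✓ CMP  NZCV=1000
1: · ADDPL
2: ✓ MOVLT  r3←0x2a
3: ✓ SUBMI  r0←0x20
4: ✓ CMP  NZCV=0000
5: · MOVEQ
6: · SUBEQ
7: · MOVLE

VAL = 0x20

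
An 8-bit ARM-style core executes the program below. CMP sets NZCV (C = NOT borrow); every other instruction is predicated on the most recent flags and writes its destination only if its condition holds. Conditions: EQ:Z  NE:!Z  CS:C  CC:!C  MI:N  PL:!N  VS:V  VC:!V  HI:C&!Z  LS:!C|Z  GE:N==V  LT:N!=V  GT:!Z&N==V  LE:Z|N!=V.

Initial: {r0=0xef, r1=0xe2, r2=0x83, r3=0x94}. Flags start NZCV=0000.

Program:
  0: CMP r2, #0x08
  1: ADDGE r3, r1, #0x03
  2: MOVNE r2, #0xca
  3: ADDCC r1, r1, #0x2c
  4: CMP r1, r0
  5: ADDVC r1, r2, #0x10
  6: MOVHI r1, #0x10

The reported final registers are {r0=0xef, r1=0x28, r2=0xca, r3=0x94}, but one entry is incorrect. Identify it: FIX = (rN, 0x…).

FIX = (r1, 0xda)

[0] flags=0011 → (cmp)
[1] flags=0011 GE?F → skip
[2] flags=0011 NE?T → r2=0xca
[3] flags=0011 CC?F → skip
[4] flags=1000 → (cmp)
[5] flags=1000 VC?T → r1=0xda
[6] flags=1000 HI?F → skip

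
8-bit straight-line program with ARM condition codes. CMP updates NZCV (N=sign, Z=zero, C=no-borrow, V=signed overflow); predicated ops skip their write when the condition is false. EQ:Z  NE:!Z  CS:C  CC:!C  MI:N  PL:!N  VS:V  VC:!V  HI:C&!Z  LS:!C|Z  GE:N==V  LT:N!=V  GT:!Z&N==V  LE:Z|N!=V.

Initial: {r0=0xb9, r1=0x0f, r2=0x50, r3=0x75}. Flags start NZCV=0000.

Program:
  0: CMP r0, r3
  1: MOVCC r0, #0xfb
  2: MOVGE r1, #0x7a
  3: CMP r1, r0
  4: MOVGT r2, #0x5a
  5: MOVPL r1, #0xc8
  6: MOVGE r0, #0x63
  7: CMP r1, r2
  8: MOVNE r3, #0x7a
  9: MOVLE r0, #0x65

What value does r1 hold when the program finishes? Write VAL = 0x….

0: ✓ CMP  NZCV=0011
1: · MOVCC
2: · MOVGE
3: ✓ CMP  NZCV=0000
4: ✓ MOVGT  r2←0x5a
5: ✓ MOVPL  r1←0xc8
6: ✓ MOVGE  r0←0x63
7: ✓ CMP  NZCV=0011
8: ✓ MOVNE  r3←0x7a
9: ✓ MOVLE  r0←0x65

VAL = 0xc8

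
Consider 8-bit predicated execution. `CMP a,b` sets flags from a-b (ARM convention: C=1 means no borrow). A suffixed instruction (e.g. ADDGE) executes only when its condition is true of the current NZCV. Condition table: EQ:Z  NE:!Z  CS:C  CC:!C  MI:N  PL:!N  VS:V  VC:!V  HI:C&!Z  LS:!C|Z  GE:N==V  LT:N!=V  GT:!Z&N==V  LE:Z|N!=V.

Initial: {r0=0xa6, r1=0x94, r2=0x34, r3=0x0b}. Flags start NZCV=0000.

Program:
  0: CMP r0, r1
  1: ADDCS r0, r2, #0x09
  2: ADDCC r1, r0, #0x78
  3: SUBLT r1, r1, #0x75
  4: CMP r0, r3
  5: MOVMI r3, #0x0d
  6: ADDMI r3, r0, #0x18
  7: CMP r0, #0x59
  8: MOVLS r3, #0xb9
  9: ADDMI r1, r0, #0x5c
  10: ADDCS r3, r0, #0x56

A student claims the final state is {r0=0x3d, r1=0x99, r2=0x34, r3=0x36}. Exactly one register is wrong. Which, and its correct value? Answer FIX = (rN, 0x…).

[0] flags=0010 → (cmp)
[1] flags=0010 CS?T → r0=0x3d
[2] flags=0010 CC?F → skip
[3] flags=0010 LT?F → skip
[4] flags=0010 → (cmp)
[5] flags=0010 MI?F → skip
[6] flags=0010 MI?F → skip
[7] flags=1000 → (cmp)
[8] flags=1000 LS?T → r3=0xb9
[9] flags=1000 MI?T → r1=0x99
[10] flags=1000 CS?F → skip

FIX = (r3, 0xb9)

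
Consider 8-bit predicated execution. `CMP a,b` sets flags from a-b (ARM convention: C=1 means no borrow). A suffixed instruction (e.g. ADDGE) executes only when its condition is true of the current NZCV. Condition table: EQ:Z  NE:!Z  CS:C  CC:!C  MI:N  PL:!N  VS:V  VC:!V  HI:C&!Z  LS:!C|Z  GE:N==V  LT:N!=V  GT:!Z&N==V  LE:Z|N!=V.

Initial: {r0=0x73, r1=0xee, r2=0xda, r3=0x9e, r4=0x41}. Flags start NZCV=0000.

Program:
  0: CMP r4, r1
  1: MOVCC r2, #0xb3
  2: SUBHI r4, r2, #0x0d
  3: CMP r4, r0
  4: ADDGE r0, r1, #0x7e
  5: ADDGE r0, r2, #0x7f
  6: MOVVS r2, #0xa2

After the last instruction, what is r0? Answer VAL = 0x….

VAL = 0x73

0: ✓ CMP  NZCV=0000
1: ✓ MOVCC  r2←0xb3
2: · SUBHI
3: ✓ CMP  NZCV=1000
4: · ADDGE
5: · ADDGE
6: · MOVVS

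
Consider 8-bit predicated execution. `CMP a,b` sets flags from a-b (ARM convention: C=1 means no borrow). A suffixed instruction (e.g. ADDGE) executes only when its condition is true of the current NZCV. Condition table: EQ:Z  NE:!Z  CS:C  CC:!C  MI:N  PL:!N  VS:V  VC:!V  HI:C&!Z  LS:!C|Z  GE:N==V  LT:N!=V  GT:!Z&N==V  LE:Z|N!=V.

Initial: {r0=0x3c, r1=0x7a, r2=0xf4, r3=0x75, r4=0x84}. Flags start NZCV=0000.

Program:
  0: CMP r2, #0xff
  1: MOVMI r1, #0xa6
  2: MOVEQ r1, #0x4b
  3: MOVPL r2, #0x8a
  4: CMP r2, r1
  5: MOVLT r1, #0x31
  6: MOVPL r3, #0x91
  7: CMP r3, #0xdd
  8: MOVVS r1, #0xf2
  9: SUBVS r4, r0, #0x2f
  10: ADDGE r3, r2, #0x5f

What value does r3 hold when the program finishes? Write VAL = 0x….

VAL = 0x91

[0] flags=1000 → (cmp)
[1] flags=1000 MI?T → r1=0xa6
[2] flags=1000 EQ?F → skip
[3] flags=1000 PL?F → skip
[4] flags=0010 → (cmp)
[5] flags=0010 LT?F → skip
[6] flags=0010 PL?T → r3=0x91
[7] flags=1000 → (cmp)
[8] flags=1000 VS?F → skip
[9] flags=1000 VS?F → skip
[10] flags=1000 GE?F → skip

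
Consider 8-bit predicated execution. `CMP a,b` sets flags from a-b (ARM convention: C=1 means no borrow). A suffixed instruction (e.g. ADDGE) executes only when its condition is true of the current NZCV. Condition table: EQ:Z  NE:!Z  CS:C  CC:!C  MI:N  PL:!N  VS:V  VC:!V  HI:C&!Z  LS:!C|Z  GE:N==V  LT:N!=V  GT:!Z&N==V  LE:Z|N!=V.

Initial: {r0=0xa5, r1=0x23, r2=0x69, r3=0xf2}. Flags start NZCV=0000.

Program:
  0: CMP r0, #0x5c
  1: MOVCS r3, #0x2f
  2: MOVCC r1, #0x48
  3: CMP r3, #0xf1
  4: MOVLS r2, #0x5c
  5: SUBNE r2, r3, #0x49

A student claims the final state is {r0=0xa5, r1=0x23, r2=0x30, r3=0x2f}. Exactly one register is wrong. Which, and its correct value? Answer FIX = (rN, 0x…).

FIX = (r2, 0xe6)

[0] flags=0011 → (cmp)
[1] flags=0011 CS?T → r3=0x2f
[2] flags=0011 CC?F → skip
[3] flags=0000 → (cmp)
[4] flags=0000 LS?T → r2=0x5c
[5] flags=0000 NE?T → r2=0xe6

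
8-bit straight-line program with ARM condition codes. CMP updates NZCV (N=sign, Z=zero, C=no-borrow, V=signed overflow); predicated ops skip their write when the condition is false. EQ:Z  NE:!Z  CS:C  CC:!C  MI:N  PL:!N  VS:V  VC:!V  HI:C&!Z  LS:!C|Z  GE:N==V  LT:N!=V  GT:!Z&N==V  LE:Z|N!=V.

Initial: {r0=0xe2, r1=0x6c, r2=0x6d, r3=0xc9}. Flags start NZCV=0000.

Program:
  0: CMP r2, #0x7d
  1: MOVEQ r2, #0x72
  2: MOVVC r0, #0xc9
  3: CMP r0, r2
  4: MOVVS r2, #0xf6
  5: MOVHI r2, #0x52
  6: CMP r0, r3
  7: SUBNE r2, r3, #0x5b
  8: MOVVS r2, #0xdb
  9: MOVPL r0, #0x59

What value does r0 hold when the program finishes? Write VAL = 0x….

VAL = 0x59

[0] flags=1000 → (cmp)
[1] flags=1000 EQ?F → skip
[2] flags=1000 VC?T → r0=0xc9
[3] flags=0011 → (cmp)
[4] flags=0011 VS?T → r2=0xf6
[5] flags=0011 HI?T → r2=0x52
[6] flags=0110 → (cmp)
[7] flags=0110 NE?F → skip
[8] flags=0110 VS?F → skip
[9] flags=0110 PL?T → r0=0x59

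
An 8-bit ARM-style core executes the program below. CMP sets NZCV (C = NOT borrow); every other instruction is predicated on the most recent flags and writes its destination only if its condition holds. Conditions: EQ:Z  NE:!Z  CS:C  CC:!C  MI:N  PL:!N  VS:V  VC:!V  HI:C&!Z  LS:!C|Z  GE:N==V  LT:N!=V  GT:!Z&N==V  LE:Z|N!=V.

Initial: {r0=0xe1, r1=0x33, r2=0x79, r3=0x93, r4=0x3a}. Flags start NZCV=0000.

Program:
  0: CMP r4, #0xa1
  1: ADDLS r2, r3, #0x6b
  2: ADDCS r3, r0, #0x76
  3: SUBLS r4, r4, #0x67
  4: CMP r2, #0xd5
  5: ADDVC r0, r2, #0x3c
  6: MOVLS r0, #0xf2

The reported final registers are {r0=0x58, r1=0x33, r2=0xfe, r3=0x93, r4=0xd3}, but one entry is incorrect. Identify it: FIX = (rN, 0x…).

FIX = (r0, 0x3a)

[0] flags=1001 → (cmp)
[1] flags=1001 LS?T → r2=0xfe
[2] flags=1001 CS?F → skip
[3] flags=1001 LS?T → r4=0xd3
[4] flags=0010 → (cmp)
[5] flags=0010 VC?T → r0=0x3a
[6] flags=0010 LS?F → skip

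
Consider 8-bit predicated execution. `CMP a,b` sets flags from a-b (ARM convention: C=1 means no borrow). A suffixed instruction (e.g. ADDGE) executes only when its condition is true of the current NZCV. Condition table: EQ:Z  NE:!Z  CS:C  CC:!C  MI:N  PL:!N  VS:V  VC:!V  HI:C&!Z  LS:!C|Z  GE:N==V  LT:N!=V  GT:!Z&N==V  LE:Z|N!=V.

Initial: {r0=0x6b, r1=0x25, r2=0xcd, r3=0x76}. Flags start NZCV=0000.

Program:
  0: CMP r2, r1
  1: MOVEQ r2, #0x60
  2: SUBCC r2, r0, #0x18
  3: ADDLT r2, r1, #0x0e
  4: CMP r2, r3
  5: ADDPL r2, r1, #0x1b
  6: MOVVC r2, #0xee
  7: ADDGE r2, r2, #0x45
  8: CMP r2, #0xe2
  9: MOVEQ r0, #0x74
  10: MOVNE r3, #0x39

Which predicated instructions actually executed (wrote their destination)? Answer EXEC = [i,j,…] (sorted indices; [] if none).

[0] flags=1010 → (cmp)
[1] flags=1010 EQ?F → skip
[2] flags=1010 CC?F → skip
[3] flags=1010 LT?T → r2=0x33
[4] flags=1000 → (cmp)
[5] flags=1000 PL?F → skip
[6] flags=1000 VC?T → r2=0xee
[7] flags=1000 GE?F → skip
[8] flags=0010 → (cmp)
[9] flags=0010 EQ?F → skip
[10] flags=0010 NE?T → r3=0x39

EXEC = [3,6,10]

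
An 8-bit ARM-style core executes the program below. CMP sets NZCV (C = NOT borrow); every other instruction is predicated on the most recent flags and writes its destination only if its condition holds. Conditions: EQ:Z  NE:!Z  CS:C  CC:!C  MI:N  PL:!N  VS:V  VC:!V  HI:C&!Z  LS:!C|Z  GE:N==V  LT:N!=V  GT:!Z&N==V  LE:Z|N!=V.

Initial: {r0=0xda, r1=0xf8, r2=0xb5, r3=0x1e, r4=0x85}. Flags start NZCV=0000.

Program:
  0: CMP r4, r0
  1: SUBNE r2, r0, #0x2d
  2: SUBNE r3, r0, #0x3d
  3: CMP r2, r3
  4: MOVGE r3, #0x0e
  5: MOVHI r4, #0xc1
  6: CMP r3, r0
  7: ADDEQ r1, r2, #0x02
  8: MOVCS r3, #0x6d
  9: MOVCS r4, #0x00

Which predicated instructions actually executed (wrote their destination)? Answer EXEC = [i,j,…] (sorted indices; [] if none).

EXEC = [1,2,4,5]

[0] flags=1000 → (cmp)
[1] flags=1000 NE?T → r2=0xad
[2] flags=1000 NE?T → r3=0x9d
[3] flags=0010 → (cmp)
[4] flags=0010 GE?T → r3=0x0e
[5] flags=0010 HI?T → r4=0xc1
[6] flags=0000 → (cmp)
[7] flags=0000 EQ?F → skip
[8] flags=0000 CS?F → skip
[9] flags=0000 CS?F → skip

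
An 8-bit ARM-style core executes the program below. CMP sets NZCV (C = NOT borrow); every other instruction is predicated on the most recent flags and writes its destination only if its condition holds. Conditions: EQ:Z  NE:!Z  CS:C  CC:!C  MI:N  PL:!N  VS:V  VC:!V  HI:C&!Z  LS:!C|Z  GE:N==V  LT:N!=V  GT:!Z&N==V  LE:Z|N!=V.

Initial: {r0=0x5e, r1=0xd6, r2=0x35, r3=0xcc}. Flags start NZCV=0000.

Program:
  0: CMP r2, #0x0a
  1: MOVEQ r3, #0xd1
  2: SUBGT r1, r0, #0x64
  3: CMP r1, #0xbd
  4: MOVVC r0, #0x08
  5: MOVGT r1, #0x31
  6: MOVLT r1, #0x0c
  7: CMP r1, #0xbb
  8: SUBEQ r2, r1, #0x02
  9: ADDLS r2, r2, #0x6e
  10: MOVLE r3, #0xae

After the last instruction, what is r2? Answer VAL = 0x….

VAL = 0xa3

[0] flags=0010 → (cmp)
[1] flags=0010 EQ?F → skip
[2] flags=0010 GT?T → r1=0xfa
[3] flags=0010 → (cmp)
[4] flags=0010 VC?T → r0=0x08
[5] flags=0010 GT?T → r1=0x31
[6] flags=0010 LT?F → skip
[7] flags=0000 → (cmp)
[8] flags=0000 EQ?F → skip
[9] flags=0000 LS?T → r2=0xa3
[10] flags=0000 LE?F → skip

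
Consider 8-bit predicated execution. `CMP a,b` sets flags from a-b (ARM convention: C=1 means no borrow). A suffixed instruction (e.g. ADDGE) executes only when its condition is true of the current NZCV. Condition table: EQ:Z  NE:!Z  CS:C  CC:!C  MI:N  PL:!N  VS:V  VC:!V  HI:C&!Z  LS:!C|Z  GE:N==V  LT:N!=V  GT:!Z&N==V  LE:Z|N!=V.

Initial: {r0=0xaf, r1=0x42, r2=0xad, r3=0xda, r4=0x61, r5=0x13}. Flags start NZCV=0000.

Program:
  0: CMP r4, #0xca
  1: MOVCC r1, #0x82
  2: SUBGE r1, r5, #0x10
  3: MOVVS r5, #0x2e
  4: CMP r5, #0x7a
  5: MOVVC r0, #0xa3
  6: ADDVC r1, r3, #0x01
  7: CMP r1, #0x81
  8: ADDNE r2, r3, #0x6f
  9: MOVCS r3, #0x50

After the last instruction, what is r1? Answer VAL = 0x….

0: ✓ CMP  NZCV=1001
1: ✓ MOVCC  r1←0x82
2: ✓ SUBGE  r1←0x03
3: ✓ MOVVS  r5←0x2e
4: ✓ CMP  NZCV=1000
5: ✓ MOVVC  r0←0xa3
6: ✓ ADDVC  r1←0xdb
7: ✓ CMP  NZCV=0010
8: ✓ ADDNE  r2←0x49
9: ✓ MOVCS  r3←0x50

VAL = 0xdb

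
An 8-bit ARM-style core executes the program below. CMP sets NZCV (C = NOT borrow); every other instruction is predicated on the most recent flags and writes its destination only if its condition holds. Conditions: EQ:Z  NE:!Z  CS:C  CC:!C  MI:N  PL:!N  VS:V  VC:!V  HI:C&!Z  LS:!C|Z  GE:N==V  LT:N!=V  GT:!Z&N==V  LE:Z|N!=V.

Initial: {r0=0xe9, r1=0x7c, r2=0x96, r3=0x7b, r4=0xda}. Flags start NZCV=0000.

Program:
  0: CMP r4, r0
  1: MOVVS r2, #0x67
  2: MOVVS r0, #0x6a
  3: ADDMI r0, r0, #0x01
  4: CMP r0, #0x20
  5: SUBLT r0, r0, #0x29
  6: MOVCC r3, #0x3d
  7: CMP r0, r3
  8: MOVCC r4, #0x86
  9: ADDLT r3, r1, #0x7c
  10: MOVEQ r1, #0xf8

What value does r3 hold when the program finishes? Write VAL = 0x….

VAL = 0xf8

[0] flags=1000 → (cmp)
[1] flags=1000 VS?F → skip
[2] flags=1000 VS?F → skip
[3] flags=1000 MI?T → r0=0xea
[4] flags=1010 → (cmp)
[5] flags=1010 LT?T → r0=0xc1
[6] flags=1010 CC?F → skip
[7] flags=0011 → (cmp)
[8] flags=0011 CC?F → skip
[9] flags=0011 LT?T → r3=0xf8
[10] flags=0011 EQ?F → skip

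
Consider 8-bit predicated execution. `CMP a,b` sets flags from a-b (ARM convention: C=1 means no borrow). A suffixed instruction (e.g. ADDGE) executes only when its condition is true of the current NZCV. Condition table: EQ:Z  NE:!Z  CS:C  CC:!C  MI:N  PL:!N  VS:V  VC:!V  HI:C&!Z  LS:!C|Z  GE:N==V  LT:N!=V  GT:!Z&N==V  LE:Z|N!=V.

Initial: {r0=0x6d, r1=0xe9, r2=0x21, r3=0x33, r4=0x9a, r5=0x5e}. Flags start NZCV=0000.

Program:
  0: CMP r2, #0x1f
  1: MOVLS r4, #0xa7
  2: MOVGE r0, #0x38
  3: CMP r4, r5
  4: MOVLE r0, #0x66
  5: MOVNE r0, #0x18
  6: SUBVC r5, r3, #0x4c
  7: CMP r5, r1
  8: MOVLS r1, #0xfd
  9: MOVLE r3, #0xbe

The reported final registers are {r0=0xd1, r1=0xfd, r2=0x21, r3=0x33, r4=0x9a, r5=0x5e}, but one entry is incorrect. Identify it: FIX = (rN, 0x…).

0: ✓ CMP  NZCV=0010
1: · MOVLS
2: ✓ MOVGE  r0←0x38
3: ✓ CMP  NZCV=0011
4: ✓ MOVLE  r0←0x66
5: ✓ MOVNE  r0←0x18
6: · SUBVC
7: ✓ CMP  NZCV=0000
8: ✓ MOVLS  r1←0xfd
9: · MOVLE

FIX = (r0, 0x18)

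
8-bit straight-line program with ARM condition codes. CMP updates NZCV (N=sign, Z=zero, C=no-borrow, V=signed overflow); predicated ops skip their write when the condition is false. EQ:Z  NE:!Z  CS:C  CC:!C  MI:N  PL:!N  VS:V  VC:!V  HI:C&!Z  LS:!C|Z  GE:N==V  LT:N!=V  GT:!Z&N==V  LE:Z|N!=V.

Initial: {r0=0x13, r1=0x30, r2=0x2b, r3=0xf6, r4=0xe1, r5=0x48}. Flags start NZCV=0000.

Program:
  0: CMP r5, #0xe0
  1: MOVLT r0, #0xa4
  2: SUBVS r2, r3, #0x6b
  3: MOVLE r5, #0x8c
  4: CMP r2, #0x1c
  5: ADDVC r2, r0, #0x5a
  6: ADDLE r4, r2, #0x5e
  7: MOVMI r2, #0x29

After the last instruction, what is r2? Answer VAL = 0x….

[0] flags=0000 → (cmp)
[1] flags=0000 LT?F → skip
[2] flags=0000 VS?F → skip
[3] flags=0000 LE?F → skip
[4] flags=0010 → (cmp)
[5] flags=0010 VC?T → r2=0x6d
[6] flags=0010 LE?F → skip
[7] flags=0010 MI?F → skip

VAL = 0x6d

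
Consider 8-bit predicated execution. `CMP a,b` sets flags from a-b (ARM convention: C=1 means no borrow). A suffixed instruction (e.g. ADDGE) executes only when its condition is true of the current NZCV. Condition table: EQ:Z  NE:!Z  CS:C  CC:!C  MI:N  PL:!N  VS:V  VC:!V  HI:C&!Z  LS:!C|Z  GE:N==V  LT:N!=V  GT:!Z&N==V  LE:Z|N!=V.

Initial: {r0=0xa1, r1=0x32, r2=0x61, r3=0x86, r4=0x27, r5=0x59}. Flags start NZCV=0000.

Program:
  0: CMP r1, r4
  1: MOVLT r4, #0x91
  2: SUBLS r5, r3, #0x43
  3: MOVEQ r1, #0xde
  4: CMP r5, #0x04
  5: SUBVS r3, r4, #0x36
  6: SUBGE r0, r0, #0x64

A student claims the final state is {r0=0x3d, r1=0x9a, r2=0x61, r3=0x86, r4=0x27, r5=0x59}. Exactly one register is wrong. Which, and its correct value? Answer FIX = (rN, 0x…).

FIX = (r1, 0x32)

[0] flags=0010 → (cmp)
[1] flags=0010 LT?F → skip
[2] flags=0010 LS?F → skip
[3] flags=0010 EQ?F → skip
[4] flags=0010 → (cmp)
[5] flags=0010 VS?F → skip
[6] flags=0010 GE?T → r0=0x3d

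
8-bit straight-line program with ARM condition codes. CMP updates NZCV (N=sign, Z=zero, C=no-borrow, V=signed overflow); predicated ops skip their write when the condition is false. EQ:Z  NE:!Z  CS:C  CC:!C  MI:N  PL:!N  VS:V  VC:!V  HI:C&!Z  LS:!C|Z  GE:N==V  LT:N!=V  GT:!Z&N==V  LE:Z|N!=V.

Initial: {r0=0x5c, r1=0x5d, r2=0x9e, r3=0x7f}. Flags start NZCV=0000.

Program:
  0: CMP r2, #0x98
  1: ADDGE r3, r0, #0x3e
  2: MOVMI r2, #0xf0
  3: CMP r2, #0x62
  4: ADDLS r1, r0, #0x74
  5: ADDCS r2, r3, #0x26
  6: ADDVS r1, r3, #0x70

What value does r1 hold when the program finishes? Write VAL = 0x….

VAL = 0x0a

0: ✓ CMP  NZCV=0010
1: ✓ ADDGE  r3←0x9a
2: · MOVMI
3: ✓ CMP  NZCV=0011
4: · ADDLS
5: ✓ ADDCS  r2←0xc0
6: ✓ ADDVS  r1←0x0a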